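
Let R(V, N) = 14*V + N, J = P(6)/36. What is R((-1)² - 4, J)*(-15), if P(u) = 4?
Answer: 1885/3 ≈ 628.33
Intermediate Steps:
J = ⅑ (J = 4/36 = 4*(1/36) = ⅑ ≈ 0.11111)
R(V, N) = N + 14*V
R((-1)² - 4, J)*(-15) = (⅑ + 14*((-1)² - 4))*(-15) = (⅑ + 14*(1 - 4))*(-15) = (⅑ + 14*(-3))*(-15) = (⅑ - 42)*(-15) = -377/9*(-15) = 1885/3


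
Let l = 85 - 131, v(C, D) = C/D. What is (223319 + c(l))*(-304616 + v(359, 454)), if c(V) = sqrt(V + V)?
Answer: -30883969217295/454 - 138295305*I*sqrt(23)/227 ≈ -6.8026e+10 - 2.9218e+6*I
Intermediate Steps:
l = -46
c(V) = sqrt(2)*sqrt(V) (c(V) = sqrt(2*V) = sqrt(2)*sqrt(V))
(223319 + c(l))*(-304616 + v(359, 454)) = (223319 + sqrt(2)*sqrt(-46))*(-304616 + 359/454) = (223319 + sqrt(2)*(I*sqrt(46)))*(-304616 + 359*(1/454)) = (223319 + 2*I*sqrt(23))*(-304616 + 359/454) = (223319 + 2*I*sqrt(23))*(-138295305/454) = -30883969217295/454 - 138295305*I*sqrt(23)/227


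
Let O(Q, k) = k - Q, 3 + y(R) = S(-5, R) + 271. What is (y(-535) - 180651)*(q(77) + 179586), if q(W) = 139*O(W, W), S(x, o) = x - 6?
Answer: -32396236884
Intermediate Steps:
S(x, o) = -6 + x
y(R) = 257 (y(R) = -3 + ((-6 - 5) + 271) = -3 + (-11 + 271) = -3 + 260 = 257)
q(W) = 0 (q(W) = 139*(W - W) = 139*0 = 0)
(y(-535) - 180651)*(q(77) + 179586) = (257 - 180651)*(0 + 179586) = -180394*179586 = -32396236884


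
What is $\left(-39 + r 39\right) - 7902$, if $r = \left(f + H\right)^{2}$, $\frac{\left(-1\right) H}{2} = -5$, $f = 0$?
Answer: $-4041$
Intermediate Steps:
$H = 10$ ($H = \left(-2\right) \left(-5\right) = 10$)
$r = 100$ ($r = \left(0 + 10\right)^{2} = 10^{2} = 100$)
$\left(-39 + r 39\right) - 7902 = \left(-39 + 100 \cdot 39\right) - 7902 = \left(-39 + 3900\right) - 7902 = 3861 - 7902 = -4041$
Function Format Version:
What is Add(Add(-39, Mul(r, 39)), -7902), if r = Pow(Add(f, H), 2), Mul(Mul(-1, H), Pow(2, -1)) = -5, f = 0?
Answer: -4041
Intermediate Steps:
H = 10 (H = Mul(-2, -5) = 10)
r = 100 (r = Pow(Add(0, 10), 2) = Pow(10, 2) = 100)
Add(Add(-39, Mul(r, 39)), -7902) = Add(Add(-39, Mul(100, 39)), -7902) = Add(Add(-39, 3900), -7902) = Add(3861, -7902) = -4041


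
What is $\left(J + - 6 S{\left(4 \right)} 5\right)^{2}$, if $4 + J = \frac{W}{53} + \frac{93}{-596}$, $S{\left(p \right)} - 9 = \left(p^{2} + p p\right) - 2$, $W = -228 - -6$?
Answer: $\frac{1385444007731809}{997801744} \approx 1.3885 \cdot 10^{6}$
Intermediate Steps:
$W = -222$ ($W = -228 + 6 = -222$)
$S{\left(p \right)} = 7 + 2 p^{2}$ ($S{\left(p \right)} = 9 - \left(2 - p^{2} - p p\right) = 9 + \left(\left(p^{2} + p^{2}\right) - 2\right) = 9 + \left(2 p^{2} - 2\right) = 9 + \left(-2 + 2 p^{2}\right) = 7 + 2 p^{2}$)
$J = - \frac{263593}{31588}$ ($J = -4 + \left(- \frac{222}{53} + \frac{93}{-596}\right) = -4 + \left(\left(-222\right) \frac{1}{53} + 93 \left(- \frac{1}{596}\right)\right) = -4 - \frac{137241}{31588} = - \frac{263593}{31588} \approx -8.3447$)
$\left(J + - 6 S{\left(4 \right)} 5\right)^{2} = \left(- \frac{263593}{31588} + - 6 \left(7 + 2 \cdot 4^{2}\right) 5\right)^{2} = \left(- \frac{263593}{31588} + - 6 \left(7 + 2 \cdot 16\right) 5\right)^{2} = \left(- \frac{263593}{31588} + - 6 \left(7 + 32\right) 5\right)^{2} = \left(- \frac{263593}{31588} + \left(-6\right) 39 \cdot 5\right)^{2} = \left(- \frac{263593}{31588} - 1170\right)^{2} = \left(- \frac{37221553}{31588}\right)^{2} = \frac{1385444007731809}{997801744}$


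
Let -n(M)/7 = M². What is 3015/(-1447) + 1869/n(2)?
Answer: -398409/5788 ≈ -68.834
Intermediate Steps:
n(M) = -7*M²
3015/(-1447) + 1869/n(2) = 3015/(-1447) + 1869/((-7*2²)) = 3015*(-1/1447) + 1869/((-7*4)) = -3015/1447 + 1869/(-28) = -3015/1447 + 1869*(-1/28) = -3015/1447 - 267/4 = -398409/5788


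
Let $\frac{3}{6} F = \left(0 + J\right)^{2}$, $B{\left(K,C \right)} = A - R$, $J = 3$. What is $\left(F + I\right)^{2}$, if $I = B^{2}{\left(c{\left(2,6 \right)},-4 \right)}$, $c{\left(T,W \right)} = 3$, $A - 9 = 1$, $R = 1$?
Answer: $9801$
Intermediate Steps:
$A = 10$ ($A = 9 + 1 = 10$)
$B{\left(K,C \right)} = 9$ ($B{\left(K,C \right)} = 10 - 1 = 9$)
$F = 18$ ($F = 2 \left(0 + 3\right)^{2} = 2 \cdot 3^{2} = 2 \cdot 9 = 18$)
$I = 81$ ($I = 9^{2} = 81$)
$\left(F + I\right)^{2} = \left(18 + 81\right)^{2} = 99^{2} = 9801$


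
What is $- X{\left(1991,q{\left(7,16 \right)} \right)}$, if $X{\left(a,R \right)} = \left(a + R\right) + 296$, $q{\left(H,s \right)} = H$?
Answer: $-2294$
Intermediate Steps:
$X{\left(a,R \right)} = 296 + R + a$ ($X{\left(a,R \right)} = \left(R + a\right) + 296 = 296 + R + a$)
$- X{\left(1991,q{\left(7,16 \right)} \right)} = - (296 + 7 + 1991) = \left(-1\right) 2294 = -2294$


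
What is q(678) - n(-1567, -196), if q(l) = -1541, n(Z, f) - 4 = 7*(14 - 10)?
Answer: -1573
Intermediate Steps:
n(Z, f) = 32 (n(Z, f) = 4 + 7*(14 - 10) = 4 + 7*4 = 4 + 28 = 32)
q(678) - n(-1567, -196) = -1541 - 1*32 = -1541 - 32 = -1573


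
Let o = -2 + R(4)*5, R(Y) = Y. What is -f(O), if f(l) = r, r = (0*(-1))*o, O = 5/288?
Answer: 0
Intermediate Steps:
o = 18 (o = -2 + 4*5 = -2 + 20 = 18)
O = 5/288 (O = (1/288)*5 = 5/288 ≈ 0.017361)
r = 0 (r = (0*(-1))*18 = 0*18 = 0)
f(l) = 0
-f(O) = -1*0 = 0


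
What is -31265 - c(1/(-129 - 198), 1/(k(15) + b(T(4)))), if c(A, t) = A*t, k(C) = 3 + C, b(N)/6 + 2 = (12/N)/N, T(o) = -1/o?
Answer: -11838992489/378666 ≈ -31265.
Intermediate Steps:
b(N) = -12 + 72/N² (b(N) = -12 + 6*((12/N)/N) = -12 + 6*(12/N²) = -12 + 72/N²)
-31265 - c(1/(-129 - 198), 1/(k(15) + b(T(4)))) = -31265 - 1/((-129 - 198)*((3 + 15) + (-12 + 72/(-1/4)²))) = -31265 - 1/((-327)*(18 + (-12 + 72/(-1*¼)²))) = -31265 - (-1)/(327*(18 + (-12 + 72/(-¼)²))) = -31265 - (-1)/(327*(18 + (-12 + 72*16))) = -31265 - (-1)/(327*(18 + (-12 + 1152))) = -31265 - (-1)/(327*(18 + 1140)) = -31265 - (-1)/(327*1158) = -31265 - 1*(-1/378666) = -31265 + 1/378666 = -11838992489/378666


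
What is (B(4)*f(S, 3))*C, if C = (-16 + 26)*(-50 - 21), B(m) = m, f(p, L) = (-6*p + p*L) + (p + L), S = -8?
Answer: -53960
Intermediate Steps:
f(p, L) = L - 5*p + L*p (f(p, L) = (-6*p + L*p) + (L + p) = L - 5*p + L*p)
C = -710 (C = 10*(-71) = -710)
(B(4)*f(S, 3))*C = (4*(3 - 5*(-8) + 3*(-8)))*(-710) = (4*(3 + 40 - 24))*(-710) = (4*19)*(-710) = 76*(-710) = -53960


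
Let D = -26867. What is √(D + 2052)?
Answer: I*√24815 ≈ 157.53*I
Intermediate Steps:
√(D + 2052) = √(-26867 + 2052) = √(-24815) = I*√24815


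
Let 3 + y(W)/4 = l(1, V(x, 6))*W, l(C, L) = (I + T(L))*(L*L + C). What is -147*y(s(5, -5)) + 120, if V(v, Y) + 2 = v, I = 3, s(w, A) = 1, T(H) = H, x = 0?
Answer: -1056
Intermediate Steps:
V(v, Y) = -2 + v
l(C, L) = (3 + L)*(C + L²) (l(C, L) = (3 + L)*(L*L + C) = (3 + L)*(L² + C) = (3 + L)*(C + L²))
y(W) = -12 + 20*W (y(W) = -12 + 4*(((-2 + 0)³ + 3*1 + 3*(-2 + 0)² + 1*(-2 + 0))*W) = -12 + 4*(((-2)³ + 3 + 3*(-2)² + 1*(-2))*W) = -12 + 4*((-8 + 3 + 3*4 - 2)*W) = -12 + 4*((-8 + 3 + 12 - 2)*W) = -12 + 4*(5*W) = -12 + 20*W)
-147*y(s(5, -5)) + 120 = -147*(-12 + 20*1) + 120 = -147*(-12 + 20) + 120 = -147*8 + 120 = -1176 + 120 = -1056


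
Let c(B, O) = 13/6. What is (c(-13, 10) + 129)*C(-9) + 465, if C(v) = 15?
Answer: 4865/2 ≈ 2432.5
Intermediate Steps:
c(B, O) = 13/6 (c(B, O) = 13*(1/6) = 13/6)
(c(-13, 10) + 129)*C(-9) + 465 = (13/6 + 129)*15 + 465 = (787/6)*15 + 465 = 3935/2 + 465 = 4865/2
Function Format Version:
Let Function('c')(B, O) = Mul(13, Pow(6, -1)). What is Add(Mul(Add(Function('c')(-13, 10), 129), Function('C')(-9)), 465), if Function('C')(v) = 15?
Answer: Rational(4865, 2) ≈ 2432.5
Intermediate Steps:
Function('c')(B, O) = Rational(13, 6) (Function('c')(B, O) = Mul(13, Rational(1, 6)) = Rational(13, 6))
Add(Mul(Add(Function('c')(-13, 10), 129), Function('C')(-9)), 465) = Add(Mul(Add(Rational(13, 6), 129), 15), 465) = Add(Mul(Rational(787, 6), 15), 465) = Add(Rational(3935, 2), 465) = Rational(4865, 2)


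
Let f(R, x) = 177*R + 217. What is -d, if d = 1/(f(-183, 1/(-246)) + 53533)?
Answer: -1/21359 ≈ -4.6819e-5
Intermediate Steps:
f(R, x) = 217 + 177*R
d = 1/21359 (d = 1/((217 + 177*(-183)) + 53533) = 1/((217 - 32391) + 53533) = 1/(-32174 + 53533) = 1/21359 ≈ 4.6819e-5)
-d = -1*1/21359 = -1/21359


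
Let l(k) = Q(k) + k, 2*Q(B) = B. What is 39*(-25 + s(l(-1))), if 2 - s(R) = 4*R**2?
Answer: -1248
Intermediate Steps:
Q(B) = B/2
l(k) = 3*k/2 (l(k) = k/2 + k = 3*k/2)
s(R) = 2 - 4*R**2
39*(-25 + s(l(-1))) = 39*(-25 + (2 - 4*((3/2)*(-1))**2)) = 39*(-25 + (2 - 4*(-3/2)**2)) = 39*(-25 + (2 - 4*9/4)) = 39*(-25 + (2 - 9)) = 39*(-25 - 7) = 39*(-32) = -1248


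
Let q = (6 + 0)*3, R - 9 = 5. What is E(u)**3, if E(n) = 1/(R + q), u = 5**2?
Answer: 1/32768 ≈ 3.0518e-5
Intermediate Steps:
R = 14 (R = 9 + 5 = 14)
q = 18 (q = 6*3 = 18)
u = 25
E(n) = 1/32 (E(n) = 1/(14 + 18) = 1/32)
E(u)**3 = (1/32)**3 = 1/32768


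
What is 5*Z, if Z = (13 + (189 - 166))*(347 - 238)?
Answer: 19620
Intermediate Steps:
Z = 3924 (Z = (13 + 23)*109 = 36*109 = 3924)
5*Z = 5*3924 = 19620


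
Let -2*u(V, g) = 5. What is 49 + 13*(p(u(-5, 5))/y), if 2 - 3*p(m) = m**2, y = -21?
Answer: 12569/252 ≈ 49.877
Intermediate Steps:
u(V, g) = -5/2 (u(V, g) = -1/2*5 = -5/2)
p(m) = 2/3 - m**2/3
49 + 13*(p(u(-5, 5))/y) = 49 + 13*((2/3 - (-5/2)**2/3)/(-21)) = 49 + 13*((2/3 - 1/3*25/4)*(-1/21)) = 49 + 13*((2/3 - 25/12)*(-1/21)) = 49 + 13*(-17/12*(-1/21)) = 49 + 13*(17/252) = 49 + 221/252 = 12569/252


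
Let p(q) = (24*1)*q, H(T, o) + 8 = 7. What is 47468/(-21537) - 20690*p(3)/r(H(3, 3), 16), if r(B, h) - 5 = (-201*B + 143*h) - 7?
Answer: -10733763692/17854173 ≈ -601.19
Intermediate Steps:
H(T, o) = -1 (H(T, o) = -8 + 7 = -1)
p(q) = 24*q
r(B, h) = -2 - 201*B + 143*h (r(B, h) = 5 + ((-201*B + 143*h) - 7) = 5 + (-7 - 201*B + 143*h) = -2 - 201*B + 143*h)
47468/(-21537) - 20690*p(3)/r(H(3, 3), 16) = 47468/(-21537) - 20690*72/(-2 - 201*(-1) + 143*16) = 47468*(-1/21537) - 20690*72/(-2 + 201 + 2288) = -47468/21537 - 20690/(2487*(1/72)) = -47468/21537 - 20690/829/24 = -47468/21537 - 20690*24/829 = -47468/21537 - 496560/829 = -10733763692/17854173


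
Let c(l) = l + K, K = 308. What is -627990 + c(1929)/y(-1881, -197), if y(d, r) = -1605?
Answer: -1007926187/1605 ≈ -6.2799e+5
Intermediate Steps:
c(l) = 308 + l (c(l) = l + 308 = 308 + l)
-627990 + c(1929)/y(-1881, -197) = -627990 + (308 + 1929)/(-1605) = -627990 + 2237*(-1/1605) = -627990 - 2237/1605 = -1007926187/1605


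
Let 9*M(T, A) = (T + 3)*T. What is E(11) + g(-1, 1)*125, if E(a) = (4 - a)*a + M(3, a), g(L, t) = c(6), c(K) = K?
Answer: 675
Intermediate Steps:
M(T, A) = T*(3 + T)/9 (M(T, A) = ((T + 3)*T)/9 = ((3 + T)*T)/9 = (T*(3 + T))/9 = T*(3 + T)/9)
g(L, t) = 6
E(a) = 2 + a*(4 - a) (E(a) = (4 - a)*a + (1/9)*3*(3 + 3) = a*(4 - a) + (1/9)*3*6 = a*(4 - a) + 2 = 2 + a*(4 - a))
E(11) + g(-1, 1)*125 = (2 - 1*11**2 + 4*11) + 6*125 = (2 - 1*121 + 44) + 750 = (2 - 121 + 44) + 750 = -75 + 750 = 675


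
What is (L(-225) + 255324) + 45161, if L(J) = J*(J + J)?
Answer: 401735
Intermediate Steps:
L(J) = 2*J**2 (L(J) = J*(2*J) = 2*J**2)
(L(-225) + 255324) + 45161 = (2*(-225)**2 + 255324) + 45161 = (2*50625 + 255324) + 45161 = (101250 + 255324) + 45161 = 356574 + 45161 = 401735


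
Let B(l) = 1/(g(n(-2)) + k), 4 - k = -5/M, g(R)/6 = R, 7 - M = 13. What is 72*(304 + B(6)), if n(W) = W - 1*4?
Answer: 4311504/197 ≈ 21886.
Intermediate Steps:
M = -6 (M = 7 - 1*13 = 7 - 13 = -6)
n(W) = -4 + W (n(W) = W - 4 = -4 + W)
g(R) = 6*R
k = 19/6 (k = 4 - (-5)/(-6) = 4 - (-5)*(-1)/6 = 4 - 1*⅚ = 4 - ⅚ = 19/6 ≈ 3.1667)
B(l) = -6/197 (B(l) = 1/(6*(-4 - 2) + 19/6) = 1/(6*(-6) + 19/6) = 1/(-36 + 19/6) = 1/(-197/6) = -6/197)
72*(304 + B(6)) = 72*(304 - 6/197) = 72*(59882/197) = 4311504/197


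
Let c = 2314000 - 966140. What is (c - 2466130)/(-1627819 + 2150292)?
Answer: -1118270/522473 ≈ -2.1403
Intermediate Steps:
c = 1347860
(c - 2466130)/(-1627819 + 2150292) = (1347860 - 2466130)/(-1627819 + 2150292) = -1118270/522473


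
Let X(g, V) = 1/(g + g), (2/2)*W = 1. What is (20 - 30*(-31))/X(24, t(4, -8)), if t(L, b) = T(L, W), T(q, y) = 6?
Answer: 45600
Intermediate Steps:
W = 1
t(L, b) = 6
X(g, V) = 1/(2*g)
(20 - 30*(-31))/X(24, t(4, -8)) = (20 - 30*(-31))/(((1/2)/24)) = (20 + 930)/(((1/2)*(1/24))) = 950/(1/48) = 950*48 = 45600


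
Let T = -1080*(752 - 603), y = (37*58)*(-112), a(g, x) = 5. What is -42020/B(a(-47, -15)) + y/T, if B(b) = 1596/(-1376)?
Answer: 96923966252/2675295 ≈ 36229.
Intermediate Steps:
y = -240352 (y = 2146*(-112) = -240352)
B(b) = -399/344 (B(b) = 1596*(-1/1376) = -399/344)
T = -160920 (T = -1080*149 = -160920)
-42020/B(a(-47, -15)) + y/T = -42020/(-399/344) - 240352/(-160920) = -42020*(-344/399) - 240352*(-1/160920) = 14454880/399 + 30044/20115 = 96923966252/2675295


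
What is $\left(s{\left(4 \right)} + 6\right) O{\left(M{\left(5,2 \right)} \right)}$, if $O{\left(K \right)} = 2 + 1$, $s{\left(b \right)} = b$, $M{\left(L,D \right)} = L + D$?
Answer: $30$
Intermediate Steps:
$M{\left(L,D \right)} = D + L$
$O{\left(K \right)} = 3$
$\left(s{\left(4 \right)} + 6\right) O{\left(M{\left(5,2 \right)} \right)} = \left(4 + 6\right) 3 = 10 \cdot 3 = 30$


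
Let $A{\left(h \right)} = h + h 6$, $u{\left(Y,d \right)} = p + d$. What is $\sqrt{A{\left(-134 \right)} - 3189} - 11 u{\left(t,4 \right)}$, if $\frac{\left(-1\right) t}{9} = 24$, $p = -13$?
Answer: $99 + i \sqrt{4127} \approx 99.0 + 64.242 i$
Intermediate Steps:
$t = -216$ ($t = \left(-9\right) 24 = -216$)
$u{\left(Y,d \right)} = -13 + d$
$A{\left(h \right)} = 7 h$ ($A{\left(h \right)} = h + 6 h = 7 h$)
$\sqrt{A{\left(-134 \right)} - 3189} - 11 u{\left(t,4 \right)} = \sqrt{7 \left(-134\right) - 3189} - 11 \left(-13 + 4\right) = \sqrt{-938 - 3189} - -99 = \sqrt{-4127} + 99 = i \sqrt{4127} + 99 = 99 + i \sqrt{4127}$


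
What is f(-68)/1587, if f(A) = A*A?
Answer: 4624/1587 ≈ 2.9137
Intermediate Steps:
f(A) = A²
f(-68)/1587 = (-68)²/1587 = 4624*(1/1587) = 4624/1587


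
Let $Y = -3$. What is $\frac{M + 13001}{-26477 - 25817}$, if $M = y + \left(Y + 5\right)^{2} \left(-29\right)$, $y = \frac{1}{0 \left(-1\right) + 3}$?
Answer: $- \frac{19328}{78441} \approx -0.2464$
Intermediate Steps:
$y = \frac{1}{3}$ ($y = \frac{1}{0 + 3} = \frac{1}{3} \approx 0.33333$)
$M = - \frac{347}{3}$ ($M = \frac{1}{3} + \left(-3 + 5\right)^{2} \left(-29\right) = \frac{1}{3} + 2^{2} \left(-29\right) = \frac{1}{3} + 4 \left(-29\right) = \frac{1}{3} - 116 = - \frac{347}{3} \approx -115.67$)
$\frac{M + 13001}{-26477 - 25817} = \frac{- \frac{347}{3} + 13001}{-26477 - 25817} = \frac{38656}{3 \left(-52294\right)} = \frac{38656}{3} \left(- \frac{1}{52294}\right) = - \frac{19328}{78441}$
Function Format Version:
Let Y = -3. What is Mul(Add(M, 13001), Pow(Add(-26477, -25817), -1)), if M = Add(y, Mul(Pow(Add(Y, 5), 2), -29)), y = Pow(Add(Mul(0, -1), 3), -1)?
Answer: Rational(-19328, 78441) ≈ -0.24640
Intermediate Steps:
y = Rational(1, 3) (y = Pow(Add(0, 3), -1) = Pow(3, -1) = Rational(1, 3) ≈ 0.33333)
M = Rational(-347, 3) (M = Add(Rational(1, 3), Mul(Pow(Add(-3, 5), 2), -29)) = Add(Rational(1, 3), Mul(Pow(2, 2), -29)) = Add(Rational(1, 3), Mul(4, -29)) = Add(Rational(1, 3), -116) = Rational(-347, 3) ≈ -115.67)
Mul(Add(M, 13001), Pow(Add(-26477, -25817), -1)) = Mul(Add(Rational(-347, 3), 13001), Pow(Add(-26477, -25817), -1)) = Mul(Rational(38656, 3), Pow(-52294, -1)) = Mul(Rational(38656, 3), Rational(-1, 52294)) = Rational(-19328, 78441)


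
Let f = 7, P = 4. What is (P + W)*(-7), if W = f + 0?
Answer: -77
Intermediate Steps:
W = 7 (W = 7 + 0 = 7)
(P + W)*(-7) = (4 + 7)*(-7) = 11*(-7) = -77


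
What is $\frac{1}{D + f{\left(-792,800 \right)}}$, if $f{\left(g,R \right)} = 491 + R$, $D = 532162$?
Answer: $\frac{1}{533453} \approx 1.8746 \cdot 10^{-6}$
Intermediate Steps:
$\frac{1}{D + f{\left(-792,800 \right)}} = \frac{1}{532162 + \left(491 + 800\right)} = \frac{1}{532162 + 1291} = \frac{1}{533453}$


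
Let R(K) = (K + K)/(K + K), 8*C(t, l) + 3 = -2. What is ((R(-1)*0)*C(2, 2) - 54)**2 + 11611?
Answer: 14527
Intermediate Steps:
C(t, l) = -5/8 (C(t, l) = -3/8 + (1/8)*(-2) = -3/8 - 1/4 = -5/8)
R(K) = 1 (R(K) = (2*K)/((2*K)) = (2*K)*(1/(2*K)) = 1)
((R(-1)*0)*C(2, 2) - 54)**2 + 11611 = ((1*0)*(-5/8) - 54)**2 + 11611 = (0*(-5/8) - 54)**2 + 11611 = (0 - 54)**2 + 11611 = (-54)**2 + 11611 = 2916 + 11611 = 14527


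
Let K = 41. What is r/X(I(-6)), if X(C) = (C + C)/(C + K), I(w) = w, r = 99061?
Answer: -3467135/12 ≈ -2.8893e+5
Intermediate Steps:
X(C) = 2*C/(41 + C) (X(C) = (C + C)/(C + 41) = (2*C)/(41 + C) = 2*C/(41 + C))
r/X(I(-6)) = 99061/((2*(-6)/(41 - 6))) = 99061/((2*(-6)/35)) = 99061/((2*(-6)*(1/35))) = 99061/(-12/35) = 99061*(-35/12) = -3467135/12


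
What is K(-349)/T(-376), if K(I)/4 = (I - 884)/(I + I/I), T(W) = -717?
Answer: -137/6931 ≈ -0.019766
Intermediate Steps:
K(I) = 4*(-884 + I)/(1 + I) (K(I) = 4*((I - 884)/(I + I/I)) = 4*((-884 + I)/(I + 1)) = 4*((-884 + I)/(1 + I)) = 4*(-884 + I)/(1 + I))
K(-349)/T(-376) = (4*(-884 - 349)/(1 - 349))/(-717) = (4*(-1233)/(-348))*(-1/717) = (4*(-1/348)*(-1233))*(-1/717) = (411/29)*(-1/717) = -137/6931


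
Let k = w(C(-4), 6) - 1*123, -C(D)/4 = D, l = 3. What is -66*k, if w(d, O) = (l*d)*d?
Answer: -42570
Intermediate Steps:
C(D) = -4*D
w(d, O) = 3*d² (w(d, O) = (3*d)*d = 3*d²)
k = 645 (k = 3*(-4*(-4))² - 1*123 = 3*16² - 123 = 3*256 - 123 = 768 - 123 = 645)
-66*k = -66*645 = -42570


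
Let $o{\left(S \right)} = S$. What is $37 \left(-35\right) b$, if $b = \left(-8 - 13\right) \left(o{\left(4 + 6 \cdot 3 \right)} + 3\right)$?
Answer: $679875$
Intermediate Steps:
$b = -525$ ($b = \left(-8 - 13\right) \left(\left(4 + 6 \cdot 3\right) + 3\right) = - 21 \left(\left(4 + 18\right) + 3\right) = - 21 \left(22 + 3\right) = \left(-21\right) 25 = -525$)
$37 \left(-35\right) b = 37 \left(-35\right) \left(-525\right) = \left(-1295\right) \left(-525\right) = 679875$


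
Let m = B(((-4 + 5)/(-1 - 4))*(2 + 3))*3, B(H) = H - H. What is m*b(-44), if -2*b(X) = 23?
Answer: 0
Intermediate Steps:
B(H) = 0
b(X) = -23/2 (b(X) = -½*23 = -23/2)
m = 0 (m = 0*3 = 0)
m*b(-44) = 0*(-23/2) = 0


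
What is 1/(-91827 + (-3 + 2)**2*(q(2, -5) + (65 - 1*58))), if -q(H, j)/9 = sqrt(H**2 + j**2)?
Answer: -91820/8430910051 + 9*sqrt(29)/8430910051 ≈ -1.0885e-5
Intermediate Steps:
q(H, j) = -9*sqrt(H**2 + j**2)
1/(-91827 + (-3 + 2)**2*(q(2, -5) + (65 - 1*58))) = 1/(-91827 + (-3 + 2)**2*(-9*sqrt(2**2 + (-5)**2) + (65 - 1*58))) = 1/(-91827 + (-1)**2*(-9*sqrt(4 + 25) + (65 - 58))) = 1/(-91827 + 1*(-9*sqrt(29) + 7)) = 1/(-91827 + 1*(7 - 9*sqrt(29))) = 1/(-91827 + (7 - 9*sqrt(29))) = 1/(-91820 - 9*sqrt(29))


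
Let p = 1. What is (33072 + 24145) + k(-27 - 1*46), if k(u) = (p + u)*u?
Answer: 62473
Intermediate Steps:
k(u) = u*(1 + u) (k(u) = (1 + u)*u = u*(1 + u))
(33072 + 24145) + k(-27 - 1*46) = (33072 + 24145) + (-27 - 1*46)*(1 + (-27 - 1*46)) = 57217 + (-27 - 46)*(1 + (-27 - 46)) = 57217 - 73*(1 - 73) = 57217 - 73*(-72) = 57217 + 5256 = 62473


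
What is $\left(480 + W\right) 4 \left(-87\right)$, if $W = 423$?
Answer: $-314244$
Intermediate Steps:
$\left(480 + W\right) 4 \left(-87\right) = \left(480 + 423\right) 4 \left(-87\right) = 903 \left(-348\right) = -314244$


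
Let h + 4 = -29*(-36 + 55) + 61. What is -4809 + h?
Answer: -5303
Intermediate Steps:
h = -494 (h = -4 + (-29*(-36 + 55) + 61) = -4 + (-29*19 + 61) = -4 + (-551 + 61) = -4 - 490 = -494)
-4809 + h = -4809 - 494 = -5303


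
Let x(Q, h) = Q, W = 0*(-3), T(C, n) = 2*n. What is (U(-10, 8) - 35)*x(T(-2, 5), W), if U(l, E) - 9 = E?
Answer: -180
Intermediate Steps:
U(l, E) = 9 + E
W = 0
(U(-10, 8) - 35)*x(T(-2, 5), W) = ((9 + 8) - 35)*(2*5) = (17 - 35)*10 = -18*10 = -180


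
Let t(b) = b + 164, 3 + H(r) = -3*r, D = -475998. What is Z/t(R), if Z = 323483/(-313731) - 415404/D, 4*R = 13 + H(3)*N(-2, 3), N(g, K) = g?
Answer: -15768099140/17248230446139 ≈ -0.00091419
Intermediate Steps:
H(r) = -3 - 3*r
R = 37/4 (R = (13 + (-3 - 3*3)*(-2))/4 = (13 + (-3 - 9)*(-2))/4 = (13 - 12*(-2))/4 = (13 + 24)/4 = (1/4)*37 = 37/4 ≈ 9.2500)
t(b) = 164 + b
Z = -3942024785/24889221423 (Z = 323483/(-313731) - 415404/(-475998) = 323483*(-1/313731) - 415404*(-1/475998) = -323483/313731 + 69234/79333 = -3942024785/24889221423 ≈ -0.15838)
Z/t(R) = -3942024785/(24889221423*(164 + 37/4)) = -3942024785/(24889221423*693/4) = -3942024785/24889221423*4/693 = -15768099140/17248230446139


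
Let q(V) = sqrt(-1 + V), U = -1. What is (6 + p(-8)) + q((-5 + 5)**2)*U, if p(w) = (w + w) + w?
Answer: -18 - I ≈ -18.0 - 1.0*I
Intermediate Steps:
p(w) = 3*w (p(w) = 2*w + w = 3*w)
(6 + p(-8)) + q((-5 + 5)**2)*U = (6 + 3*(-8)) + sqrt(-1 + (-5 + 5)**2)*(-1) = (6 - 24) + sqrt(-1 + 0**2)*(-1) = -18 + sqrt(-1 + 0)*(-1) = -18 + sqrt(-1)*(-1) = -18 + I*(-1) = -18 - I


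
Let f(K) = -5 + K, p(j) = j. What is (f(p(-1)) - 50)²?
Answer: 3136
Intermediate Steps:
(f(p(-1)) - 50)² = ((-5 - 1) - 50)² = (-6 - 50)² = (-56)² = 3136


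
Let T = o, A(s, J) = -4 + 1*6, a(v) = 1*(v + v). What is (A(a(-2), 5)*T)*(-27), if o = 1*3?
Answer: -162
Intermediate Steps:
a(v) = 2*v (a(v) = 1*(2*v) = 2*v)
A(s, J) = 2 (A(s, J) = -4 + 6 = 2)
o = 3
T = 3
(A(a(-2), 5)*T)*(-27) = (2*3)*(-27) = 6*(-27) = -162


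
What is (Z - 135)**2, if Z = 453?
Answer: 101124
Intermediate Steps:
(Z - 135)**2 = (453 - 135)**2 = 318**2 = 101124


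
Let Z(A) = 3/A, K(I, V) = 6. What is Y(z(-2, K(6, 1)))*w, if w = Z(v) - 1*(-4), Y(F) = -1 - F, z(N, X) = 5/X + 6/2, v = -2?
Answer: -145/12 ≈ -12.083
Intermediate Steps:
z(N, X) = 3 + 5/X (z(N, X) = 5/X + 6*(1/2) = 5/X + 3 = 3 + 5/X)
w = 5/2 (w = 3/(-2) - 1*(-4) = 3*(-1/2) + 4 = -3/2 + 4 = 5/2 ≈ 2.5000)
Y(z(-2, K(6, 1)))*w = (-1 - (3 + 5/6))*(5/2) = (-1 - 1*23/6)*(5/2) = (-1 - 23/6)*(5/2) = -29/6*5/2 = -145/12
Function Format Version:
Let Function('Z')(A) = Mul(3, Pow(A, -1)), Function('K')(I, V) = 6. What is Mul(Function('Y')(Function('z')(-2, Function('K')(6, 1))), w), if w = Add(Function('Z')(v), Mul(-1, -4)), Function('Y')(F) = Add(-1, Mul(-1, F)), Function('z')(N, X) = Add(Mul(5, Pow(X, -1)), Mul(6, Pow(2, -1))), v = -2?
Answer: Rational(-145, 12) ≈ -12.083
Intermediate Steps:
Function('z')(N, X) = Add(3, Mul(5, Pow(X, -1))) (Function('z')(N, X) = Add(Mul(5, Pow(X, -1)), Mul(6, Rational(1, 2))) = Add(Mul(5, Pow(X, -1)), 3) = Add(3, Mul(5, Pow(X, -1))))
w = Rational(5, 2) (w = Add(Mul(3, Pow(-2, -1)), Mul(-1, -4)) = Add(Mul(3, Rational(-1, 2)), 4) = Add(Rational(-3, 2), 4) = Rational(5, 2) ≈ 2.5000)
Mul(Function('Y')(Function('z')(-2, Function('K')(6, 1))), w) = Mul(Add(-1, Mul(-1, Add(3, Mul(5, Pow(6, -1))))), Rational(5, 2)) = Mul(Add(-1, Mul(-1, Add(3, Mul(5, Rational(1, 6))))), Rational(5, 2)) = Mul(Add(-1, Mul(-1, Add(3, Rational(5, 6)))), Rational(5, 2)) = Mul(Add(-1, Mul(-1, Rational(23, 6))), Rational(5, 2)) = Mul(Add(-1, Rational(-23, 6)), Rational(5, 2)) = Mul(Rational(-29, 6), Rational(5, 2)) = Rational(-145, 12)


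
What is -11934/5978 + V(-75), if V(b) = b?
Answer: -230142/2989 ≈ -76.996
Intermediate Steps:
-11934/5978 + V(-75) = -11934/5978 - 75 = -11934*1/5978 - 75 = -5967/2989 - 75 = -230142/2989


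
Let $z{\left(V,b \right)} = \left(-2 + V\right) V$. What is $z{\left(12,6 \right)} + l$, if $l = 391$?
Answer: $511$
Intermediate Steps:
$z{\left(V,b \right)} = V \left(-2 + V\right)$
$z{\left(12,6 \right)} + l = 12 \left(-2 + 12\right) + 391 = 12 \cdot 10 + 391 = 120 + 391 = 511$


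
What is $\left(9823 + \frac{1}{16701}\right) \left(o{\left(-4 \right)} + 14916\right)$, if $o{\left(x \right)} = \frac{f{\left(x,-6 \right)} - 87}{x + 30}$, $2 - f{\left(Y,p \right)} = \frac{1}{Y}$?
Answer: $\frac{21202944339975}{144742} \approx 1.4649 \cdot 10^{8}$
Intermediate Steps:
$f{\left(Y,p \right)} = 2 - \frac{1}{Y}$
$o{\left(x \right)} = \frac{-85 - \frac{1}{x}}{30 + x}$ ($o{\left(x \right)} = \frac{\left(2 - \frac{1}{x}\right) - 87}{x + 30} = \frac{-85 - \frac{1}{x}}{30 + x}$)
$\left(9823 + \frac{1}{16701}\right) \left(o{\left(-4 \right)} + 14916\right) = \left(9823 + \frac{1}{16701}\right) \left(\frac{-1 - -340}{\left(-4\right) \left(30 - 4\right)} + 14916\right) = \left(9823 + \frac{1}{16701}\right) \left(- \frac{-1 + 340}{4 \cdot 26} + 14916\right) = \frac{164053924 \left(\left(- \frac{1}{4}\right) \frac{1}{26} \cdot 339 + 14916\right)}{16701} = \frac{164053924 \left(- \frac{339}{104} + 14916\right)}{16701} = \frac{164053924}{16701} \cdot \frac{1550925}{104} = \frac{21202944339975}{144742}$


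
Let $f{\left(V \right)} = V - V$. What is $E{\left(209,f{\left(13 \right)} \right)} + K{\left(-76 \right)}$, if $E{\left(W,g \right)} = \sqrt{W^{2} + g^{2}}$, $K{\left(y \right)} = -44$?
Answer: $165$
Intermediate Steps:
$f{\left(V \right)} = 0$
$E{\left(209,f{\left(13 \right)} \right)} + K{\left(-76 \right)} = \sqrt{209^{2} + 0^{2}} - 44 = \sqrt{43681 + 0} - 44 = \sqrt{43681} - 44 = 209 - 44 = 165$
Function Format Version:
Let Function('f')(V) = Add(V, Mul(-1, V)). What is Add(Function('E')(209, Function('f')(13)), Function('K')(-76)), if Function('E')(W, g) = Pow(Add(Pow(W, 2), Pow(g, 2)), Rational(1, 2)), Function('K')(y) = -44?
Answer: 165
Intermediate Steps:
Function('f')(V) = 0
Add(Function('E')(209, Function('f')(13)), Function('K')(-76)) = Add(Pow(Add(Pow(209, 2), Pow(0, 2)), Rational(1, 2)), -44) = Add(Pow(Add(43681, 0), Rational(1, 2)), -44) = Add(Pow(43681, Rational(1, 2)), -44) = Add(209, -44) = 165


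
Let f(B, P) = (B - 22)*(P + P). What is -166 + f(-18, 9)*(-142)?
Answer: 102074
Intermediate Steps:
f(B, P) = 2*P*(-22 + B) (f(B, P) = (-22 + B)*(2*P) = 2*P*(-22 + B))
-166 + f(-18, 9)*(-142) = -166 + (2*9*(-22 - 18))*(-142) = -166 + (2*9*(-40))*(-142) = -166 - 720*(-142) = -166 + 102240 = 102074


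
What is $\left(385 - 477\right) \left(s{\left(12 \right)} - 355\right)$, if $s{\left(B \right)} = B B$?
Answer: $19412$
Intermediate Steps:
$s{\left(B \right)} = B^{2}$
$\left(385 - 477\right) \left(s{\left(12 \right)} - 355\right) = \left(385 - 477\right) \left(12^{2} - 355\right) = - 92 \left(144 - 355\right) = \left(-92\right) \left(-211\right) = 19412$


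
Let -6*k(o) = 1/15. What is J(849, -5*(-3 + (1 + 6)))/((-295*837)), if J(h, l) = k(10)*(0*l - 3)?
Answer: -1/7407450 ≈ -1.3500e-7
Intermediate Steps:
k(o) = -1/90 (k(o) = -⅙/15 = -⅙*1/15 = -1/90)
J(h, l) = 1/30 (J(h, l) = -(0*l - 3)/90 = -(0 - 3)/90 = -1/90*(-3) = 1/30)
J(849, -5*(-3 + (1 + 6)))/((-295*837)) = 1/(30*((-295*837))) = (1/30)/(-246915) = (1/30)*(-1/246915) = -1/7407450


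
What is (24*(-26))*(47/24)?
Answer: -1222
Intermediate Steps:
(24*(-26))*(47/24) = -29328/24 = -624*47/24 = -1222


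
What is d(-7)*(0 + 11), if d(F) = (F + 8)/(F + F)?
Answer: -11/14 ≈ -0.78571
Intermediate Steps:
d(F) = (8 + F)/(2*F) (d(F) = (8 + F)/((2*F)) = (8 + F)*(1/(2*F)) = (8 + F)/(2*F))
d(-7)*(0 + 11) = ((1/2)*(8 - 7)/(-7))*(0 + 11) = ((1/2)*(-1/7)*1)*11 = -1/14*11 = -11/14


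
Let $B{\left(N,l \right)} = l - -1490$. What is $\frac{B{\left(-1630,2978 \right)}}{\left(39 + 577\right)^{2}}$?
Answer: $\frac{1117}{94864} \approx 0.011775$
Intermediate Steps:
$B{\left(N,l \right)} = 1490 + l$ ($B{\left(N,l \right)} = l + 1490 = 1490 + l$)
$\frac{B{\left(-1630,2978 \right)}}{\left(39 + 577\right)^{2}} = \frac{1490 + 2978}{\left(39 + 577\right)^{2}} = \frac{4468}{616^{2}} = \frac{4468}{379456} = 4468 \cdot \frac{1}{379456} = \frac{1117}{94864}$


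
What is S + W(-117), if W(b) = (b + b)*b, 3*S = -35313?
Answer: 15607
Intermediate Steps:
S = -11771 (S = (1/3)*(-35313) = -11771)
W(b) = 2*b**2 (W(b) = (2*b)*b = 2*b**2)
S + W(-117) = -11771 + 2*(-117)**2 = -11771 + 2*13689 = -11771 + 27378 = 15607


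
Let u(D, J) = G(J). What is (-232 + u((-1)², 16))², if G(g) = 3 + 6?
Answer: 49729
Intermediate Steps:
G(g) = 9
u(D, J) = 9
(-232 + u((-1)², 16))² = (-232 + 9)² = (-223)² = 49729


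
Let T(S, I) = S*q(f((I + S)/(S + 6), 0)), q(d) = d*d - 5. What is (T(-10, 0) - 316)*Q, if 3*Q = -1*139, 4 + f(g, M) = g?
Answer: 80203/6 ≈ 13367.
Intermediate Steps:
f(g, M) = -4 + g
q(d) = -5 + d**2 (q(d) = d**2 - 5 = -5 + d**2)
Q = -139/3 (Q = (-1*139)/3 = (1/3)*(-139) = -139/3 ≈ -46.333)
T(S, I) = S*(-5 + (-4 + (I + S)/(6 + S))**2) (T(S, I) = S*(-5 + (-4 + (I + S)/(S + 6))**2) = S*(-5 + (-4 + (I + S)/(6 + S))**2))
(T(-10, 0) - 316)*Q = ((-5*(-10) - 10*(24 - 1*0 + 3*(-10))**2/(6 - 10)**2) - 316)*(-139/3) = ((50 - 10*(24 + 0 - 30)**2/(-4)**2) - 316)*(-139/3) = ((50 - 10*1/16*(-6)**2) - 316)*(-139/3) = ((50 - 10*1/16*36) - 316)*(-139/3) = ((50 - 45/2) - 316)*(-139/3) = (55/2 - 316)*(-139/3) = -577/2*(-139/3) = 80203/6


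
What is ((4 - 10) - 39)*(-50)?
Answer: 2250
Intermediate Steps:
((4 - 10) - 39)*(-50) = (-6 - 39)*(-50) = -45*(-50) = 2250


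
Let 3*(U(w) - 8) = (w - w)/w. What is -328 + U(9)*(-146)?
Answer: -1496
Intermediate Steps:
U(w) = 8 (U(w) = 8 + ((w - w)/w)/3 = 8 + (0/w)/3 = 8 + (1/3)*0 = 8 + 0 = 8)
-328 + U(9)*(-146) = -328 + 8*(-146) = -328 - 1168 = -1496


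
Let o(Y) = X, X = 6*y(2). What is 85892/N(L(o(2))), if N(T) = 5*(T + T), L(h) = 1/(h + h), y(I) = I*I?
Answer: 2061408/5 ≈ 4.1228e+5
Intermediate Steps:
y(I) = I²
X = 24 (X = 6*2² = 6*4 = 24)
o(Y) = 24
L(h) = 1/(2*h)
N(T) = 10*T (N(T) = 5*(2*T) = 10*T)
85892/N(L(o(2))) = 85892/((10*((½)/24))) = 85892/((10*((½)*(1/24)))) = 85892/((10*(1/48))) = 85892/(5/24) = 85892*(24/5) = 2061408/5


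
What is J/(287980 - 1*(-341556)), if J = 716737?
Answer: 716737/629536 ≈ 1.1385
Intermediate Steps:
J/(287980 - 1*(-341556)) = 716737/(287980 - 1*(-341556)) = 716737/(287980 + 341556) = 716737/629536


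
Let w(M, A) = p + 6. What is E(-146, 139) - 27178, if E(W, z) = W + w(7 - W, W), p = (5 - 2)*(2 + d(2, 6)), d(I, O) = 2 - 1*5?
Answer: -27321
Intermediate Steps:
d(I, O) = -3 (d(I, O) = 2 - 5 = -3)
p = -3 (p = (5 - 2)*(2 - 3) = 3*(-1) = -3)
w(M, A) = 3 (w(M, A) = -3 + 6 = 3)
E(W, z) = 3 + W (E(W, z) = W + 3 = 3 + W)
E(-146, 139) - 27178 = (3 - 146) - 27178 = -143 - 27178 = -27321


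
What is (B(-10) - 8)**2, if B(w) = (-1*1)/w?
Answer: 6241/100 ≈ 62.410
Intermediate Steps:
B(w) = -1/w
(B(-10) - 8)**2 = (-1/(-10) - 8)**2 = (-1*(-1/10) - 8)**2 = (1/10 - 8)**2 = (-79/10)**2 = 6241/100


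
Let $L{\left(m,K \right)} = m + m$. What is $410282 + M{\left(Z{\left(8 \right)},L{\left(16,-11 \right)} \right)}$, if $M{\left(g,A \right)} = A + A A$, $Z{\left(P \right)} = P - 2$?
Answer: $411338$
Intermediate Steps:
$L{\left(m,K \right)} = 2 m$
$Z{\left(P \right)} = -2 + P$
$M{\left(g,A \right)} = A + A^{2}$
$410282 + M{\left(Z{\left(8 \right)},L{\left(16,-11 \right)} \right)} = 410282 + 2 \cdot 16 \left(1 + 2 \cdot 16\right) = 410282 + 32 \left(1 + 32\right) = 410282 + 32 \cdot 33 = 410282 + 1056 = 411338$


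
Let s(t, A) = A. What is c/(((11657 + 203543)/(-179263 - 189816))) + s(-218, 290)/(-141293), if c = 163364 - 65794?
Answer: -508810765878079/3040625360 ≈ -1.6734e+5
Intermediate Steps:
c = 97570
c/(((11657 + 203543)/(-179263 - 189816))) + s(-218, 290)/(-141293) = 97570/(((11657 + 203543)/(-179263 - 189816))) + 290/(-141293) = 97570/((215200/(-369079))) + 290*(-1/141293) = 97570/((215200*(-1/369079))) - 290/141293 = 97570/(-215200/369079) - 290/141293 = 97570*(-369079/215200) - 290/141293 = -3601103803/21520 - 290/141293 = -508810765878079/3040625360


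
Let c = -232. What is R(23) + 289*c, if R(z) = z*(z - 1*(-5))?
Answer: -66404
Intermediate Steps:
R(z) = z*(5 + z) (R(z) = z*(z + 5) = z*(5 + z))
R(23) + 289*c = 23*(5 + 23) + 289*(-232) = 23*28 - 67048 = 644 - 67048 = -66404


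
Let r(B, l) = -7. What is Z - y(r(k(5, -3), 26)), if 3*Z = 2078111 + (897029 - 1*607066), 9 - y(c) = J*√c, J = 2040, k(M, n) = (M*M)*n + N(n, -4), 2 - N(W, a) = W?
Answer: 789349 + 2040*I*√7 ≈ 7.8935e+5 + 5397.3*I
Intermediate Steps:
N(W, a) = 2 - W
k(M, n) = 2 - n + n*M² (k(M, n) = (M*M)*n + (2 - n) = M²*n + (2 - n) = n*M² + (2 - n) = 2 - n + n*M²)
y(c) = 9 - 2040*√c
Z = 789358 (Z = (2078111 + (897029 - 1*607066))/3 = (2078111 + (897029 - 607066))/3 = (2078111 + 289963)/3 = (⅓)*2368074 = 789358)
Z - y(r(k(5, -3), 26)) = 789358 - (9 - 2040*I*√7) = 789358 + (-9 + 2040*I*√7) = 789349 + 2040*I*√7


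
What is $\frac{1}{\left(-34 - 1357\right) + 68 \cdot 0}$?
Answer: $- \frac{1}{1391} \approx -0.00071891$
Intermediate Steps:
$\frac{1}{\left(-34 - 1357\right) + 68 \cdot 0} = \frac{1}{-1391 + 0} = \frac{1}{-1391} = - \frac{1}{1391}$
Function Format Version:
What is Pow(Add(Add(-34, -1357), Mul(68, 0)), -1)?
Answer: Rational(-1, 1391) ≈ -0.00071891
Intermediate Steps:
Pow(Add(Add(-34, -1357), Mul(68, 0)), -1) = Pow(Add(-1391, 0), -1) = Pow(-1391, -1) = Rational(-1, 1391)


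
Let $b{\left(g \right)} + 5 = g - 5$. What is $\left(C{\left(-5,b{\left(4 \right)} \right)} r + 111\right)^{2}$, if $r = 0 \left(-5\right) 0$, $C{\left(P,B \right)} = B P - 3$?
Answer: $12321$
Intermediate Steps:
$b{\left(g \right)} = -10 + g$ ($b{\left(g \right)} = -5 + \left(g - 5\right) = -5 + \left(-5 + g\right) = -10 + g$)
$C{\left(P,B \right)} = -3 + B P$
$r = 0$ ($r = 0 \cdot 0 = 0$)
$\left(C{\left(-5,b{\left(4 \right)} \right)} r + 111\right)^{2} = \left(\left(-3 + \left(-10 + 4\right) \left(-5\right)\right) 0 + 111\right)^{2} = \left(\left(-3 - -30\right) 0 + 111\right)^{2} = \left(\left(-3 + 30\right) 0 + 111\right)^{2} = \left(27 \cdot 0 + 111\right)^{2} = \left(0 + 111\right)^{2} = 111^{2} = 12321$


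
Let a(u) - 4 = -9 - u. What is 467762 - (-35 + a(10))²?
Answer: 465262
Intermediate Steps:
a(u) = -5 - u (a(u) = 4 + (-9 - u) = -5 - u)
467762 - (-35 + a(10))² = 467762 - (-35 + (-5 - 1*10))² = 467762 - (-35 + (-5 - 10))² = 467762 - (-35 - 15)² = 467762 - 1*(-50)² = 467762 - 1*2500 = 467762 - 2500 = 465262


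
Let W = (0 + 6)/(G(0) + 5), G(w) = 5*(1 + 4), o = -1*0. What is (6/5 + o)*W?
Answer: 6/25 ≈ 0.24000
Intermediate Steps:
o = 0
G(w) = 25 (G(w) = 5*5 = 25)
W = ⅕ (W = (0 + 6)/(25 + 5) = 6/30 = 6*(1/30) = ⅕ ≈ 0.20000)
(6/5 + o)*W = (6/5 + 0)*(⅕) = (6/5)*(⅕) = 6/25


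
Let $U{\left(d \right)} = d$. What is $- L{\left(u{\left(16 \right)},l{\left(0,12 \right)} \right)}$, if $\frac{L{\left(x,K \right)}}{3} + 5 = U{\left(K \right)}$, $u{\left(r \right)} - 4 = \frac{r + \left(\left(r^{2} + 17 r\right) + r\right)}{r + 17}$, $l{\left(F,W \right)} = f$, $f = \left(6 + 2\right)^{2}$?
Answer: $-177$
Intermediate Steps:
$f = 64$ ($f = 8^{2} = 64$)
$l{\left(F,W \right)} = 64$
$u{\left(r \right)} = 4 + \frac{r^{2} + 19 r}{17 + r}$ ($u{\left(r \right)} = 4 + \frac{r + \left(\left(r^{2} + 17 r\right) + r\right)}{r + 17} = 4 + \frac{r + \left(r^{2} + 18 r\right)}{17 + r} = 4 + \frac{r^{2} + 19 r}{17 + r}$)
$L{\left(x,K \right)} = -15 + 3 K$
$- L{\left(u{\left(16 \right)},l{\left(0,12 \right)} \right)} = - (-15 + 3 \cdot 64) = - (-15 + 192) = \left(-1\right) 177 = -177$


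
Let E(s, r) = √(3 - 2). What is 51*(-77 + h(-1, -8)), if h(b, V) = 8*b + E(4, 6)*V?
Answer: -4743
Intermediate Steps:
E(s, r) = 1 (E(s, r) = √1 = 1)
h(b, V) = V + 8*b (h(b, V) = 8*b + 1*V = 8*b + V = V + 8*b)
51*(-77 + h(-1, -8)) = 51*(-77 + (-8 + 8*(-1))) = 51*(-77 + (-8 - 8)) = 51*(-77 - 16) = 51*(-93) = -4743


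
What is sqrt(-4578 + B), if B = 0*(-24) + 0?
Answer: I*sqrt(4578) ≈ 67.661*I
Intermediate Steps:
B = 0 (B = 0 + 0 = 0)
sqrt(-4578 + B) = sqrt(-4578 + 0) = sqrt(-4578) = I*sqrt(4578)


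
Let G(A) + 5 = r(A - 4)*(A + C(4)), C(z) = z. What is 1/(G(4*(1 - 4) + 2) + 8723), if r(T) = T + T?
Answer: 1/8886 ≈ 0.00011254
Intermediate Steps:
r(T) = 2*T
G(A) = -5 + (-8 + 2*A)*(4 + A) (G(A) = -5 + (2*(A - 4))*(A + 4) = -5 + (2*(-4 + A))*(4 + A) = -5 + (-8 + 2*A)*(4 + A))
1/(G(4*(1 - 4) + 2) + 8723) = 1/((-37 + 2*(4*(1 - 4) + 2)²) + 8723) = 1/((-37 + 2*(4*(-3) + 2)²) + 8723) = 1/((-37 + 2*(-12 + 2)²) + 8723) = 1/((-37 + 2*(-10)²) + 8723) = 1/((-37 + 2*100) + 8723) = 1/((-37 + 200) + 8723) = 1/(163 + 8723) = 1/8886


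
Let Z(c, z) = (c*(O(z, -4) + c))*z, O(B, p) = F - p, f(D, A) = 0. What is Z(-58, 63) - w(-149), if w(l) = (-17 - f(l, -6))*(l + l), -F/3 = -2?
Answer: 170326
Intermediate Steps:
F = 6 (F = -3*(-2) = 6)
O(B, p) = 6 - p
w(l) = -34*l (w(l) = (-17 - 1*0)*(l + l) = (-17 + 0)*(2*l) = -34*l)
Z(c, z) = c*z*(10 + c) (Z(c, z) = (c*((6 - 1*(-4)) + c))*z = (c*((6 + 4) + c))*z = (c*(10 + c))*z = c*z*(10 + c))
Z(-58, 63) - w(-149) = -58*63*(10 - 58) - (-34)*(-149) = -58*63*(-48) - 1*5066 = 175392 - 5066 = 170326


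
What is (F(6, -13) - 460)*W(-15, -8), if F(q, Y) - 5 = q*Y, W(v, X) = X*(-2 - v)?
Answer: 55432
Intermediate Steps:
F(q, Y) = 5 + Y*q (F(q, Y) = 5 + q*Y = 5 + Y*q)
(F(6, -13) - 460)*W(-15, -8) = ((5 - 13*6) - 460)*(-1*(-8)*(2 - 15)) = ((5 - 78) - 460)*(-1*(-8)*(-13)) = (-73 - 460)*(-104) = -533*(-104) = 55432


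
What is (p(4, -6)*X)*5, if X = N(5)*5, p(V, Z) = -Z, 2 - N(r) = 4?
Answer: -300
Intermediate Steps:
N(r) = -2 (N(r) = 2 - 1*4 = 2 - 4 = -2)
X = -10 (X = -2*5 = -10)
(p(4, -6)*X)*5 = (-1*(-6)*(-10))*5 = (6*(-10))*5 = -60*5 = -300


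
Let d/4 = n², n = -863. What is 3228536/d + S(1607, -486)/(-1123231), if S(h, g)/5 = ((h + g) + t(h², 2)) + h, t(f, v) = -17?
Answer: 896502586159/836547628639 ≈ 1.0717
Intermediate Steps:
S(h, g) = -85 + 5*g + 10*h (S(h, g) = 5*(((h + g) - 17) + h) = 5*(((g + h) - 17) + h) = 5*((-17 + g + h) + h) = 5*(-17 + g + 2*h) = -85 + 5*g + 10*h)
d = 2979076 (d = 4*(-863)² = 4*744769 = 2979076)
3228536/d + S(1607, -486)/(-1123231) = 3228536/2979076 + (-85 + 5*(-486) + 10*1607)/(-1123231) = 3228536*(1/2979076) + (-85 - 2430 + 16070)*(-1/1123231) = 807134/744769 + 13555*(-1/1123231) = 807134/744769 - 13555/1123231 = 896502586159/836547628639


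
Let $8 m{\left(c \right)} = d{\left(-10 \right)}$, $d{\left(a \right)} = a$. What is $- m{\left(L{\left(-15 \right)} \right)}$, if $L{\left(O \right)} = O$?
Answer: $\frac{5}{4} \approx 1.25$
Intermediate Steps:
$m{\left(c \right)} = - \frac{5}{4}$ ($m{\left(c \right)} = \frac{1}{8} \left(-10\right) = - \frac{5}{4}$)
$- m{\left(L{\left(-15 \right)} \right)} = \left(-1\right) \left(- \frac{5}{4}\right) = \frac{5}{4}$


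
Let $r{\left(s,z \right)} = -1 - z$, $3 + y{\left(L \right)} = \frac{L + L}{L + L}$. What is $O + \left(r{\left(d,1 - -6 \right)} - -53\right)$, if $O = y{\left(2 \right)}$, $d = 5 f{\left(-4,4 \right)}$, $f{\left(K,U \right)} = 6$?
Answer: $43$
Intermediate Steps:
$d = 30$ ($d = 5 \cdot 6 = 30$)
$y{\left(L \right)} = -2$ ($y{\left(L \right)} = -3 + \frac{L + L}{L + L} = -3 + \frac{2 L}{2 L} = -3 + 2 L \frac{1}{2 L} = -3 + 1 = -2$)
$O = -2$
$O + \left(r{\left(d,1 - -6 \right)} - -53\right) = -2 - -45 = -2 + \left(\left(-1 - \left(1 + 6\right)\right) + 53\right) = -2 + \left(\left(-1 - 7\right) + 53\right) = -2 + \left(-8 + 53\right) = -2 + 45 = 43$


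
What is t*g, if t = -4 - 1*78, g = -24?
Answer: 1968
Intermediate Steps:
t = -82 (t = -4 - 78 = -82)
t*g = -82*(-24) = 1968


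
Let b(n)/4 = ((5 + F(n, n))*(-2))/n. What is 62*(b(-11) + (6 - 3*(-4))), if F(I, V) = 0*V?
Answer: 14756/11 ≈ 1341.5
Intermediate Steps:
F(I, V) = 0
b(n) = -40/n (b(n) = 4*(((5 + 0)*(-2))/n) = 4*((5*(-2))/n) = 4*(-10/n) = -40/n)
62*(b(-11) + (6 - 3*(-4))) = 62*(-40/(-11) + (6 - 3*(-4))) = 62*(-40*(-1/11) + (6 + 12)) = 62*(40/11 + 18) = 62*(238/11) = 14756/11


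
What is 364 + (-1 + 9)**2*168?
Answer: 11116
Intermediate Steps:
364 + (-1 + 9)**2*168 = 364 + 8**2*168 = 364 + 64*168 = 364 + 10752 = 11116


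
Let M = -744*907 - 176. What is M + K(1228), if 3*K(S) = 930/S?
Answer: -414440021/614 ≈ -6.7498e+5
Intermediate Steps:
K(S) = 310/S (K(S) = (930/S)/3 = 310/S)
M = -674984 (M = -674808 - 176 = -674984)
M + K(1228) = -674984 + 310/1228 = -674984 + 310*(1/1228) = -674984 + 155/614 = -414440021/614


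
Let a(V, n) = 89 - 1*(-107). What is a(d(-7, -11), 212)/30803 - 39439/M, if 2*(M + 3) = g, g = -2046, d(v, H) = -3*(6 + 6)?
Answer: 1215040613/31603878 ≈ 38.446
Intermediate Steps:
d(v, H) = -36 (d(v, H) = -3*12 = -36)
a(V, n) = 196 (a(V, n) = 89 + 107 = 196)
M = -1026 (M = -3 + (1/2)*(-2046) = -3 - 1023 = -1026)
a(d(-7, -11), 212)/30803 - 39439/M = 196/30803 - 39439/(-1026) = 196*(1/30803) - 39439*(-1/1026) = 196/30803 + 39439/1026 = 1215040613/31603878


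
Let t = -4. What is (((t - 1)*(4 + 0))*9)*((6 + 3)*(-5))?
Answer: 8100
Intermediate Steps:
(((t - 1)*(4 + 0))*9)*((6 + 3)*(-5)) = (((-4 - 1)*(4 + 0))*9)*((6 + 3)*(-5)) = (-5*4*9)*(9*(-5)) = -20*9*(-45) = -180*(-45) = 8100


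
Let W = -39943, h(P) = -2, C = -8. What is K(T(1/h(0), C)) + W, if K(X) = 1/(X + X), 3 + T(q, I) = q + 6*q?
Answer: -519260/13 ≈ -39943.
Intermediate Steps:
T(q, I) = -3 + 7*q (T(q, I) = -3 + (q + 6*q) = -3 + 7*q)
K(X) = 1/(2*X)
K(T(1/h(0), C)) + W = 1/(2*(-3 + 7/(-2))) - 39943 = 1/(2*(-3 + 7*(-½))) - 39943 = 1/(2*(-3 - 7/2)) - 39943 = 1/(2*(-13/2)) - 39943 = (½)*(-2/13) - 39943 = -1/13 - 39943 = -519260/13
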